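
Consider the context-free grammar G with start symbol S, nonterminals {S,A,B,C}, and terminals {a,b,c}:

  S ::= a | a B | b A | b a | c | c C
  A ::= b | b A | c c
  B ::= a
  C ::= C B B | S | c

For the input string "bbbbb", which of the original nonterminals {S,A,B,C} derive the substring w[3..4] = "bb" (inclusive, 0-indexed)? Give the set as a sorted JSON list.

Convert to CNF:
  S -> T0 A | T0 T2 | T1 C | T2 B | a | c
  A -> T0 A | T1 T1 | b
  B -> a
  C -> C X3 | T0 A | T0 T2 | T1 C | T2 B | a | c
  T0 -> b
  T1 -> c
  T2 -> a
  X3 -> B B

CYK fill, restricted to cells inside w[3..4]:
  cell(3,3) b: {A,T0}  orig:{A}
  cell(4,4) b: {A,T0}  orig:{A}
  cell(3,4) bb: {A,C,S}

Original NTs in T[3,4] deriving "bb": ["A", "C", "S"]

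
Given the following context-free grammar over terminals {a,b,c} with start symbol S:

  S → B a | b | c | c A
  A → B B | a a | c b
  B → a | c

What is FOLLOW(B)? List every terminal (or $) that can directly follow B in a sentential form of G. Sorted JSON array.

FIRST sets, iterate to fixpoint:
round 1:
  A via A→a a: +{a}
  A via A→c b: +{c}
  B via B→a: +{a}
  B via B→c: +{c}
  S via S→B a: +{a,c}
  S via S→b: +{b}
  FIRST(S)={a,b,c}  FIRST(A)={a,c}  FIRST(B)={a,c}
round 2: done
  FIRST(S)={a,b,c}  FIRST(A)={a,c}  FIRST(B)={a,c}

FOLLOW iteration:
FOLLOW(S) := {$}
[1]
  A→B B: FOLLOW(B) ⊇ FIRST(B) = {a,c}; new: +{a,c}
  S→c A: FOLLOW(A) ⊇ FOLLOW(S) ⊇ {$}; new: +{$}
  S: {$}  A: {$}  B: {a,c}
[2]
  A→B B: FOLLOW(B) ⊇ FOLLOW(A) ⊇ {$}; new: +{$}
  S: {$}  A: {$}  B: {$,a,c}
[3] done
  S: {$}  A: {$}  B: {$,a,c}

FOLLOW(B) = ["$", "a", "c"]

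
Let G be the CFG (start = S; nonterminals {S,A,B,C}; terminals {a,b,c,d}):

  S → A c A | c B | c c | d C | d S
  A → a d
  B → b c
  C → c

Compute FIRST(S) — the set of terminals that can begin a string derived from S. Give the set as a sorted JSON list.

Compute FIRST by fixpoint:
pass 1:
  A via A→a d: +{a}
  B via B→b c: +{b}
  C via C→c: +{c}
  S via S→A c A: +{a}
  S via S→c B: +{c}
  S via S→d C: +{d}
  FIRST(S)={a,c,d}  FIRST(A)={a}  FIRST(B)={b}  FIRST(C)={c}
pass 2: (no change)
  FIRST(S)={a,c,d}  FIRST(A)={a}  FIRST(B)={b}  FIRST(C)={c}

FIRST(S) = ["a", "c", "d"]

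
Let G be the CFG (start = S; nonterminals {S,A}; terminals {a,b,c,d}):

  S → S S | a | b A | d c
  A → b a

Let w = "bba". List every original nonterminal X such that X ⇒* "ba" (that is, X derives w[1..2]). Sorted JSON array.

CNF form of G:
  S -> S S | T0 A | T2 T3 | a
  A -> T0 T1
  T0 -> b
  T1 -> a
  T2 -> d
  T3 -> c

CYK fill, restricted to cells inside w[1..2]:
  T[1,1] 'b' = {T0}  orig:{}
  T[2,2] 'a' = {S,T1}  orig:{S}
  T[1,2] 'ba' = {A}

Original NTs in T[1,2] deriving "ba": ["A"]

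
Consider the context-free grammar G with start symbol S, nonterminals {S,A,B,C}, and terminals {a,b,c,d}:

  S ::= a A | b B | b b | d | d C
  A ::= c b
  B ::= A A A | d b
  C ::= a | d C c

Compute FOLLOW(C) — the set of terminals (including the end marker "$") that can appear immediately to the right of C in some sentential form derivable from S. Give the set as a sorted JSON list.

FIRST sets, iterate to fixpoint:
iter 1:
  A via A→c b: +{c}
  B via B→A A A: +{c}
  B via B→d b: +{d}
  C via C→a: +{a}
  C via C→d C c: +{d}
  S via S→a A: +{a}
  S via S→b B: +{b}
  S via S→d: +{d}
  S: {a,b,d}  A: {c}  B: {c,d}  C: {a,d}
iter 2: (stable)
  S: {a,b,d}  A: {c}  B: {c,d}  C: {a,d}

FOLLOW iteration:
initialize: $ ∈ FOLLOW(S)
round 1:
  B→A A A: FOLLOW(A) ⊇ FIRST(A) = {c}; new: +{c}
  C→d C c: FOLLOW(C) ⊇ FIRST(c) = {c}; new: +{c}
  S→a A: FOLLOW(A) ⊇ FOLLOW(S) ⊇ {$}; new: +{$}
  S→b B: FOLLOW(B) ⊇ FOLLOW(S) ⊇ {$}; new: +{$}
  S→d C: FOLLOW(C) ⊇ FOLLOW(S) ⊇ {$}; new: +{$}
  FOLLOW[S]={$}  FOLLOW[A]={$,c}  FOLLOW[B]={$}  FOLLOW[C]={$,c}
round 2: done
  FOLLOW[S]={$}  FOLLOW[A]={$,c}  FOLLOW[B]={$}  FOLLOW[C]={$,c}

FOLLOW(C) = ["$", "c"]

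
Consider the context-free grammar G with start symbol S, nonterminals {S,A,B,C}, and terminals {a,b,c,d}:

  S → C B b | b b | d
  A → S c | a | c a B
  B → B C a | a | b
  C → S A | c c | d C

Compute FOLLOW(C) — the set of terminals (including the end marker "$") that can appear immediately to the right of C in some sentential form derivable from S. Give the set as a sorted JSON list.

Compute FIRST by fixpoint:
[1]
  A via A→a: +{a}
  A via A→c a B: +{c}
  B via B→a: +{a}
  B via B→b: +{b}
  C via C→c c: +{c}
  C via C→d C: +{d}
  S via S→C B b: +{c,d}
  S via S→b b: +{b}
  S: {b,c,d}  A: {a,c}  B: {a,b}  C: {c,d}
[2]
  A via A→S c: +{b,d}
  C via C→S A: +{b}
  S: {b,c,d}  A: {a,b,c,d}  B: {a,b}  C: {b,c,d}
[3] — fixpoint
  S: {b,c,d}  A: {a,b,c,d}  B: {a,b}  C: {b,c,d}

FOLLOW sets:
seed FOLLOW(S) with $
iter 1:
  A→S c: FOLLOW(S) ⊇ FIRST(c) = {c}; new: +{c}
  B→B C a: FOLLOW(B) ⊇ FIRST(C) = {b,c,d}; new: +{b,c,d}
  B→B C a: FOLLOW(C) ⊇ FIRST(a) = {a}; new: +{a}
  C→S A: FOLLOW(S) ⊇ FIRST(A) = {a,b,c,d}; new: +{a,b,d}
  C→S A: FOLLOW(A) ⊇ FOLLOW(C) ⊇ {a}; new: +{a}
  S→C B b: FOLLOW(C) ⊇ FIRST(B) = {a,b}; new: +{b}
  FOLLOW(S)={$,a,b,c,d}  FOLLOW(A)={a}  FOLLOW(B)={b,c,d}  FOLLOW(C)={a,b}
iter 2:
  A→c a B: FOLLOW(B) ⊇ FOLLOW(A) ⊇ {a}; new: +{a}
  C→S A: FOLLOW(A) ⊇ FOLLOW(C) ⊇ {a,b}; new: +{b}
  FOLLOW(S)={$,a,b,c,d}  FOLLOW(A)={a,b}  FOLLOW(B)={a,b,c,d}  FOLLOW(C)={a,b}
iter 3: (no change)
  FOLLOW(S)={$,a,b,c,d}  FOLLOW(A)={a,b}  FOLLOW(B)={a,b,c,d}  FOLLOW(C)={a,b}

FOLLOW(C) = ["a", "b"]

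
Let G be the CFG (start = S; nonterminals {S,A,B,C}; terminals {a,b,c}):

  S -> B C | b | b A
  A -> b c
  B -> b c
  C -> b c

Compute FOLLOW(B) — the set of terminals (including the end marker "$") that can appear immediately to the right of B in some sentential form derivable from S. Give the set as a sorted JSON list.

FIRST sets, iterate to fixpoint:
pass 1:
  A via A→b c: +{b}
  B via B→b c: +{b}
  C via C→b c: +{b}
  S via S→B C: +{b}
  FIRST[S]={b}  FIRST[A]={b}  FIRST[B]={b}  FIRST[C]={b}
pass 2: (stable)
  FIRST[S]={b}  FIRST[A]={b}  FIRST[B]={b}  FIRST[C]={b}

FOLLOW iteration:
seed FOLLOW(S) with $
pass 1:
  S→B C: FOLLOW(B) ⊇ FIRST(C) = {b}; new: +{b}
  S→B C: FOLLOW(C) ⊇ FOLLOW(S) ⊇ {$}; new: +{$}
  S→b A: FOLLOW(A) ⊇ FOLLOW(S) ⊇ {$}; new: +{$}
  S: {$}  A: {$}  B: {b}  C: {$}
pass 2: done
  S: {$}  A: {$}  B: {b}  C: {$}

FOLLOW(B) = ["b"]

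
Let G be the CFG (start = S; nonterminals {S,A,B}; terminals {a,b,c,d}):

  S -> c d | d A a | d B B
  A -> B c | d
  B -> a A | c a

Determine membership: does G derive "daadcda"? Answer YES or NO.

CNF form of G:
  S -> T0 T2 | T2 X3 | T2 X4
  A -> B T0 | d
  B -> T0 T1 | T1 A
  T0 -> c
  T1 -> a
  T2 -> d
  X3 -> A T1
  X4 -> B B

CYK table (by increasing span):
  cell(0,0) d: {A,T2}  orig:{A}
  cell(1,1) a: {T1}  orig:{}
  cell(2,2) a: {T1}  orig:{}
  cell(3,3) d: {A,T2}  orig:{A}
  cell(4,4) c: {T0}  orig:{}
  cell(5,5) d: {A,T2}  orig:{A}
  cell(6,6) a: {T1}  orig:{}
  cell(0,1) da: {X3}  orig:{}
  cell(1,2) aa: ∅
  cell(2,3) ad: {B}
  cell(3,4) dc: ∅
  cell(4,5) cd: {S}
  cell(5,6) da: {X3}  orig:{}
  cell(0,2) daa: ∅
  cell(1,3) aad: ∅
  cell(2,4) adc: {A}
  cell(3,5) dcd: ∅
  cell(4,6) cda: ∅
  cell(0,3) daad: ∅
  cell(1,4) aadc: {B}
  cell(2,5) adcd: ∅
  cell(3,6) dcda: ∅
  cell(0,4) daadc: ∅
  cell(1,5) aadcd: ∅
  cell(2,6) adcda: ∅
  cell(0,5) daadcd: ∅
  cell(1,6) aadcda: ∅
  cell(0,6) daadcda: ∅

S ∉ T[0,6] ⇒ NO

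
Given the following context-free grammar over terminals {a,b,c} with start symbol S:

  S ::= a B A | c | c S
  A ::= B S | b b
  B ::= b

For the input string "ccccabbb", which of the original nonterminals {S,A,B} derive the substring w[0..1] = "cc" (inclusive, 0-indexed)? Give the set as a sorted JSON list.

CNF form of G:
  S -> T1 X3 | T2 S | c
  A -> B S | T0 T0
  B -> b
  T0 -> b
  T1 -> a
  T2 -> c
  X3 -> B A

Fill CYK table bottom-up — only the sub-triangle for w[0..1]:
  cell(0,0) c: {S,T2}  orig:{S}
  cell(1,1) c: {S,T2}  orig:{S}
  cell(0,1) cc: {S}

Original NTs in T[0,1] deriving "cc": ["S"]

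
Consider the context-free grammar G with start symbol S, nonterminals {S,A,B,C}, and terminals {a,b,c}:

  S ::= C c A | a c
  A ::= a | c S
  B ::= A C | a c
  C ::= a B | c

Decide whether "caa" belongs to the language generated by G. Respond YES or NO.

Convert to CNF:
  S -> C X2 | T1 T0
  A -> T0 S | a
  B -> A C | T1 T0
  C -> T1 B | c
  T0 -> c
  T1 -> a
  X2 -> T0 A

CYK table (by increasing span):
  [0..0]={C,T0}  "c"  orig:{C}
  [1..1]={A,T1}  "a"  orig:{A}
  [2..2]={A,T1}  "a"  orig:{A}
  [0..1]={X2}  "ca"  orig:{}
  [1..2]=∅  "aa"
  [0..2]=∅  "caa"

S ∉ T[0,2] ⇒ NO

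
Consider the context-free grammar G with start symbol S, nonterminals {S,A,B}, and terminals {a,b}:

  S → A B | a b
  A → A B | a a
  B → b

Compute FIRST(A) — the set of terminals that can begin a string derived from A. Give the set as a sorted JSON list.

FIRST iteration:
pass 1:
  A via A→a a: +{a}
  B via B→b: +{b}
  S via S→A B: +{a}
  FIRST(S)={a}  FIRST(A)={a}  FIRST(B)={b}
pass 2: done
  FIRST(S)={a}  FIRST(A)={a}  FIRST(B)={b}

FIRST(A) = ["a"]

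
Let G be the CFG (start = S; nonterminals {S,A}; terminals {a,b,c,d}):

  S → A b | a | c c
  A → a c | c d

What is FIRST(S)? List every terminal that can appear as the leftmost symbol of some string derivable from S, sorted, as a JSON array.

FIRST sets, iterate to fixpoint:
round 1:
  A via A→a c: +{a}
  A via A→c d: +{c}
  S via S→A b: +{a,c}
  FIRST(S)={a,c}  FIRST(A)={a,c}
round 2: (stable)
  FIRST(S)={a,c}  FIRST(A)={a,c}

FIRST(S) = ["a", "c"]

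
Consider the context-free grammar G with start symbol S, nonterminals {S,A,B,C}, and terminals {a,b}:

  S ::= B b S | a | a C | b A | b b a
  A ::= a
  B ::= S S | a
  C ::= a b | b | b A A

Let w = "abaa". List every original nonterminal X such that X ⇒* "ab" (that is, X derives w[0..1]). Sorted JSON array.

CNF form of G:
  S -> B X3 | T0 C | T1 A | T1 X4 | a
  A -> a
  B -> S S | a
  C -> T0 T1 | T1 X2 | b
  T0 -> a
  T1 -> b
  X2 -> A A
  X3 -> T1 S
  X4 -> T1 T0

CYK fill, restricted to cells inside w[0..1]:
  T[0,0] 'a' = {A,B,S,T0}  orig:{A,B,S}
  T[1,1] 'b' = {C,T1}  orig:{C}
  T[0,1] 'ab' = {C,S}

Original NTs in T[0,1] deriving "ab": ["C", "S"]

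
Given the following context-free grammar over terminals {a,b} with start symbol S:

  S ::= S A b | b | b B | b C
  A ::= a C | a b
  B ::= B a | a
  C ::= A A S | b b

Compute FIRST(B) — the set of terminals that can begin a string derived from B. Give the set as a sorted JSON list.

FIRST iteration:
round 1:
  A via A→a C: +{a}
  B via B→a: +{a}
  C via C→A A S: +{a}
  C via C→b b: +{b}
  S via S→b: +{b}
  S: {b}  A: {a}  B: {a}  C: {a,b}
round 2: (stable)
  S: {b}  A: {a}  B: {a}  C: {a,b}

FIRST(B) = ["a"]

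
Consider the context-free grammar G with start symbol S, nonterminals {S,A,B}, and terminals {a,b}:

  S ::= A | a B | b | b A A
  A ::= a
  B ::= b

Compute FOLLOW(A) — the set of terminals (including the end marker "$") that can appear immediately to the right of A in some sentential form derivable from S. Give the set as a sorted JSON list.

FIRST sets, iterate to fixpoint:
pass 1:
  A via A→a: +{a}
  B via B→b: +{b}
  S via S→A: +{a}
  S via S→b: +{b}
  FIRST(S)={a,b}  FIRST(A)={a}  FIRST(B)={b}
pass 2: done
  FIRST(S)={a,b}  FIRST(A)={a}  FIRST(B)={b}

FOLLOW iteration:
FOLLOW(S) := {$}
iter 1:
  S→A: FOLLOW(A) ⊇ FOLLOW(S) ⊇ {$}; new: +{$}
  S→a B: FOLLOW(B) ⊇ FOLLOW(S) ⊇ {$}; new: +{$}
  S→b A A: FOLLOW(A) ⊇ FIRST(A) = {a}; new: +{a}
  FOLLOW(S)={$}  FOLLOW(A)={$,a}  FOLLOW(B)={$}
iter 2: (no change)
  FOLLOW(S)={$}  FOLLOW(A)={$,a}  FOLLOW(B)={$}

FOLLOW(A) = ["$", "a"]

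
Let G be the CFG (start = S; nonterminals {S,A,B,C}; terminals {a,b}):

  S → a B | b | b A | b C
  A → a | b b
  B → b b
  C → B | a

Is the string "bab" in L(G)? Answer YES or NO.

CNF form of G:
  S -> T0 A | T0 C | T1 B | b
  A -> T0 T0 | a
  B -> T0 T0
  C -> T0 T0 | a
  T0 -> b
  T1 -> a

CYK fill:
  cell(0,0) b: {S,T0}  orig:{S}
  cell(1,1) a: {A,C,T1}  orig:{A,C}
  cell(2,2) b: {S,T0}  orig:{S}
  cell(0,1) ba: {S}
  cell(1,2) ab: ∅
  cell(0,2) bab: ∅

S ∉ T[0,2] ⇒ NO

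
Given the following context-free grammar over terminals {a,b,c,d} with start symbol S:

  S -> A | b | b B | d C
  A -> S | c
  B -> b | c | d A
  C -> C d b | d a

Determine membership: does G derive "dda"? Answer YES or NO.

Convert to CNF:
  S -> T0 B | T1 C | b | c
  A -> T0 B | T1 C | b | c
  B -> T1 A | b | c
  C -> C X3 | T1 T2
  T0 -> b
  T1 -> d
  T2 -> a
  X3 -> T1 T0

Fill CYK table bottom-up:
  cell(0,0) d: {T1}  orig:{}
  cell(1,1) d: {T1}  orig:{}
  cell(2,2) a: {T2}  orig:{}
  cell(0,1) dd: ∅
  cell(1,2) da: {C}
  cell(0,2) dda: {A,S}

S ∈ T[0,2] ⇒ YES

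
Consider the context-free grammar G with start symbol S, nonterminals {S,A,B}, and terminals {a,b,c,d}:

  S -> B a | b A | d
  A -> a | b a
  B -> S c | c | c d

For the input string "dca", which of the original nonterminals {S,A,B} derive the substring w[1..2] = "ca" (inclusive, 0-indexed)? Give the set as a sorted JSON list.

Convert to CNF:
  S -> B T1 | T0 A | d
  A -> T0 T1 | a
  B -> S T2 | T2 T3 | c
  T0 -> b
  T1 -> a
  T2 -> c
  T3 -> d

Fill CYK table bottom-up (cells [i..j] with 1 ≤ i ≤ j ≤ 2 only):
  cell(1,1) c: {B,T2}  orig:{B}
  cell(2,2) a: {A,T1}  orig:{A}
  cell(1,2) ca: {S}

Original NTs in T[1,2] deriving "ca": ["S"]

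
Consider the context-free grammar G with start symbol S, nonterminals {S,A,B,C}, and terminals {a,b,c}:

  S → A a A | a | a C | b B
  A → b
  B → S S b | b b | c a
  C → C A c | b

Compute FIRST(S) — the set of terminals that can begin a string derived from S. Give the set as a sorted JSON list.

Compute FIRST by fixpoint:
pass 1:
  A via A→b: +{b}
  B via B→b b: +{b}
  B via B→c a: +{c}
  C via C→b: +{b}
  S via S→A a A: +{b}
  S via S→a: +{a}
  S: {a,b}  A: {b}  B: {b,c}  C: {b}
pass 2:
  B via B→S S b: +{a}
  S: {a,b}  A: {b}  B: {a,b,c}  C: {b}
pass 3: (stable)
  S: {a,b}  A: {b}  B: {a,b,c}  C: {b}

FIRST(S) = ["a", "b"]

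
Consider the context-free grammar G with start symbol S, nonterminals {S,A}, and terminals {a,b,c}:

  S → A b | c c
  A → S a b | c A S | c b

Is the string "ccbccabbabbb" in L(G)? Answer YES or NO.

Convert to CNF:
  S -> A T1 | T2 T2
  A -> S X3 | T2 T1 | T2 X4
  T0 -> a
  T1 -> b
  T2 -> c
  X3 -> T0 T1
  X4 -> A S

CYK table (by increasing span):
  T[0,0] 'c' = {T2}  orig:{}
  T[1,1] 'c' = {T2}  orig:{}
  T[2,2] 'b' = {T1}  orig:{}
  T[3,3] 'c' = {T2}  orig:{}
  T[4,4] 'c' = {T2}  orig:{}
  T[5,5] 'a' = {T0}  orig:{}
  T[6,6] 'b' = {T1}  orig:{}
  T[7,7] 'b' = {T1}  orig:{}
  T[8,8] 'a' = {T0}  orig:{}
  T[9,9] 'b' = {T1}  orig:{}
  T[10,10] 'b' = {T1}  orig:{}
  T[11,11] 'b' = {T1}  orig:{}
  T[0,1] 'cc' = {S}
  T[1,2] 'cb' = {A}
  T[2,3] 'bc' = ∅
  T[3,4] 'cc' = {S}
  T[4,5] 'ca' = ∅
  T[5,6] 'ab' = {X3}  orig:{}
  T[6,7] 'bb' = ∅
  T[7,8] 'ba' = ∅
  T[8,9] 'ab' = {X3}  orig:{}
  T[9,10] 'bb' = ∅
  T[10,11] 'bb' = ∅
  T[0,2] 'ccb' = ∅
  T[1,3] 'cbc' = ∅
  T[2,4] 'bcc' = ∅
  T[3,5] 'cca' = ∅
  T[4,6] 'cab' = ∅
  T[5,7] 'abb' = ∅
  T[6,8] 'bba' = ∅
  T[7,9] 'bab' = ∅
  T[8,10] 'abb' = ∅
  T[9,11] 'bbb' = ∅
  T[0,3] 'ccbc' = ∅
  T[1,4] 'cbcc' = {X4}  orig:{}
  T[2,5] 'bcca' = ∅
  T[3,6] 'ccab' = {A}
  T[4,7] 'cabb' = ∅
  T[5,8] 'abba' = ∅
  T[6,9] 'bbab' = ∅
  T[7,10] 'babb' = ∅
  T[8,11] 'abbb' = ∅
  T[0,4] 'ccbcc' = {A}
  T[1,5] 'cbcca' = ∅
  T[2,6] 'bccab' = ∅
  T[3,7] 'ccabb' = {S}
  T[4,8] 'cabba' = ∅
  T[5,9] 'abbab' = ∅
  T[6,10] 'bbabb' = ∅
  T[7,11] 'babbb' = ∅
  T[0,5] 'ccbcca' = ∅
  T[1,6] 'cbccab' = ∅
  T[2,7] 'bccabb' = ∅
  T[3,8] 'ccabba' = ∅
  T[4,9] 'cabbab' = ∅
  T[5,10] 'abbabb' = ∅
  T[6,11] 'bbabbb' = ∅
  T[0,6] 'ccbccab' = ∅
  T[1,7] 'cbccabb' = {X4}  orig:{}
  T[2,8] 'bccabba' = ∅
  T[3,9] 'ccabbab' = {A}
  T[4,10] 'cabbabb' = ∅
  T[5,11] 'abbabbb' = ∅
  T[0,7] 'ccbccabb' = {A}
  T[1,8] 'cbccabba' = ∅
  T[2,9] 'bccabbab' = ∅
  T[3,10] 'ccabbabb' = {S}
  T[4,11] 'cabbabbb' = ∅
  T[0,8] 'ccbccabba' = ∅
  T[1,9] 'cbccabbab' = ∅
  T[2,10] 'bccabbabb' = ∅
  T[3,11] 'ccabbabbb' = ∅
  T[0,9] 'ccbccabbab' = ∅
  T[1,10] 'cbccabbabb' = {X4}  orig:{}
  T[2,11] 'bccabbabbb' = ∅
  T[0,10] 'ccbccabbabb' = {A}
  T[1,11] 'cbccabbabbb' = ∅
  T[0,11] 'ccbccabbabbb' = {S}

S ∈ T[0,11] ⇒ YES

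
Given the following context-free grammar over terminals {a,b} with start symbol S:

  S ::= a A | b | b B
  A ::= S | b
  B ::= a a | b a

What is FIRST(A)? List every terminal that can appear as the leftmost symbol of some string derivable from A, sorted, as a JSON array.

Compute FIRST by fixpoint:
iter 1:
  A via A→b: +{b}
  B via B→a a: +{a}
  B via B→b a: +{b}
  S via S→a A: +{a}
  S via S→b: +{b}
  S: {a,b}  A: {b}  B: {a,b}
iter 2:
  A via A→S: +{a}
  S: {a,b}  A: {a,b}  B: {a,b}
iter 3: — fixpoint
  S: {a,b}  A: {a,b}  B: {a,b}

FIRST(A) = ["a", "b"]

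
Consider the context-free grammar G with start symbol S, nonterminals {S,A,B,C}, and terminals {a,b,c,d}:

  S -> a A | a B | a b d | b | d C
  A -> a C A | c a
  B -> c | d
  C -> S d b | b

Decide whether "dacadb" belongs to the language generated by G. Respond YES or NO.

CNF form of G:
  S -> T0 A | T0 B | T0 X6 | T2 C | b
  A -> T0 X4 | T1 T0
  B -> c | d
  C -> S X5 | b
  T0 -> a
  T1 -> c
  T2 -> d
  T3 -> b
  X4 -> C A
  X5 -> T2 T3
  X6 -> T3 T2

Fill CYK table bottom-up:
  [0..0]={B,T2}  "d"  orig:{B}
  [1..1]={T0}  "a"  orig:{}
  [2..2]={B,T1}  "c"  orig:{B}
  [3..3]={T0}  "a"  orig:{}
  [4..4]={B,T2}  "d"  orig:{B}
  [5..5]={C,S,T3}  "b"  orig:{C,S}
  [0..1]=∅  "da"
  [1..2]={S}  "ac"
  [2..3]={A}  "ca"
  [3..4]={S}  "ad"
  [4..5]={S,X5}  "db"  orig:{S}
  [0..2]=∅  "dac"
  [1..3]={S}  "aca"
  [2..4]=∅  "cad"
  [3..5]=∅  "adb"
  [0..3]=∅  "daca"
  [1..4]=∅  "acad"
  [2..5]=∅  "cadb"
  [0..4]=∅  "dacad"
  [1..5]={C}  "acadb"
  [0..5]={S}  "dacadb"

S ∈ T[0,5] ⇒ YES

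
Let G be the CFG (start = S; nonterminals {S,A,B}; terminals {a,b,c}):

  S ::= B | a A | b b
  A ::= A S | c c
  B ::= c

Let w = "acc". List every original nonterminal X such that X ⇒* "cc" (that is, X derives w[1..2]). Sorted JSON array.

Convert to CNF:
  S -> T1 A | T2 T2 | c
  A -> A S | T0 T0
  B -> c
  T0 -> c
  T1 -> a
  T2 -> b

CYK table (by increasing span) (cells [i..j] with 1 ≤ i ≤ j ≤ 2 only):
  T[1,1] 'c' = {B,S,T0}  orig:{B,S}
  T[2,2] 'c' = {B,S,T0}  orig:{B,S}
  T[1,2] 'cc' = {A}

Original NTs in T[1,2] deriving "cc": ["A"]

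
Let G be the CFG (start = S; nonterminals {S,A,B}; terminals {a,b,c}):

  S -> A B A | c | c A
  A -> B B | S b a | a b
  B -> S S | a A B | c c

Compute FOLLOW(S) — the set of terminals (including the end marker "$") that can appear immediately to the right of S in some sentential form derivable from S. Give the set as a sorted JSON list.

Compute FIRST by fixpoint:
round 1:
  A via A→a b: +{a}
  B via B→a A B: +{a}
  B via B→c c: +{c}
  S via S→A B A: +{a}
  S via S→c: +{c}
  S: {a,c}  A: {a}  B: {a,c}
round 2:
  A via A→B B: +{c}
  S: {a,c}  A: {a,c}  B: {a,c}
round 3: (stable)
  S: {a,c}  A: {a,c}  B: {a,c}

FOLLOW sets:
seed FOLLOW(S) with $
pass 1:
  A→B B: FOLLOW(B) ⊇ FIRST(B) = {a,c}; new: +{a,c}
  A→S b a: FOLLOW(S) ⊇ FIRST(b) = {b}; new: +{b}
  B→S S: FOLLOW(S) ⊇ FIRST(S) = {a,c}; new: +{a,c}
  B→a A B: FOLLOW(A) ⊇ FIRST(B) = {a,c}; new: +{a,c}
  S→A B A: FOLLOW(A) ⊇ FOLLOW(S) ⊇ {$,a,b,c}; new: +{$,b}
  FOLLOW[S]={$,a,b,c}  FOLLOW[A]={$,a,b,c}  FOLLOW[B]={a,c}
pass 2:
  A→B B: FOLLOW(B) ⊇ FOLLOW(A) ⊇ {$,a,b,c}; new: +{$,b}
  FOLLOW[S]={$,a,b,c}  FOLLOW[A]={$,a,b,c}  FOLLOW[B]={$,a,b,c}
pass 3: — fixpoint
  FOLLOW[S]={$,a,b,c}  FOLLOW[A]={$,a,b,c}  FOLLOW[B]={$,a,b,c}

FOLLOW(S) = ["$", "a", "b", "c"]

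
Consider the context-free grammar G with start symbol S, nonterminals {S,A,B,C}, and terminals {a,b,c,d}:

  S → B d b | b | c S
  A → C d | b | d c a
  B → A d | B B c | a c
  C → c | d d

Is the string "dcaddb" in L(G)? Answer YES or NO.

CNF form of G:
  S -> B X6 | T1 S | b
  A -> C T0 | T0 X4 | b
  B -> A T0 | B X5 | T2 T1
  C -> T0 T0 | c
  T0 -> d
  T1 -> c
  T2 -> a
  T3 -> b
  X4 -> T1 T2
  X5 -> B T1
  X6 -> T0 T3

Fill CYK table bottom-up:
  T[0,0] 'd' = {T0}  orig:{}
  T[1,1] 'c' = {C,T1}  orig:{C}
  T[2,2] 'a' = {T2}  orig:{}
  T[3,3] 'd' = {T0}  orig:{}
  T[4,4] 'd' = {T0}  orig:{}
  T[5,5] 'b' = {A,S,T3}  orig:{A,S}
  T[0,1] 'dc' = ∅
  T[1,2] 'ca' = {X4}  orig:{}
  T[2,3] 'ad' = ∅
  T[3,4] 'dd' = {C}
  T[4,5] 'db' = {X6}  orig:{}
  T[0,2] 'dca' = {A}
  T[1,3] 'cad' = ∅
  T[2,4] 'add' = ∅
  T[3,5] 'ddb' = ∅
  T[0,3] 'dcad' = {B}
  T[1,4] 'cadd' = ∅
  T[2,5] 'addb' = ∅
  T[0,4] 'dcadd' = ∅
  T[1,5] 'caddb' = ∅
  T[0,5] 'dcaddb' = {S}

S ∈ T[0,5] ⇒ YES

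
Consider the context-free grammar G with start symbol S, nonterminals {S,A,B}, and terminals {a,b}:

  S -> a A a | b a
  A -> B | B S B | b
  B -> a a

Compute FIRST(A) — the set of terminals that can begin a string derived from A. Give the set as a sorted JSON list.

FIRST sets, iterate to fixpoint:
round 1:
  A via A→b: +{b}
  B via B→a a: +{a}
  S via S→a A a: +{a}
  S via S→b a: +{b}
  FIRST[S]={a,b}  FIRST[A]={b}  FIRST[B]={a}
round 2:
  A via A→B: +{a}
  FIRST[S]={a,b}  FIRST[A]={a,b}  FIRST[B]={a}
round 3: — fixpoint
  FIRST[S]={a,b}  FIRST[A]={a,b}  FIRST[B]={a}

FIRST(A) = ["a", "b"]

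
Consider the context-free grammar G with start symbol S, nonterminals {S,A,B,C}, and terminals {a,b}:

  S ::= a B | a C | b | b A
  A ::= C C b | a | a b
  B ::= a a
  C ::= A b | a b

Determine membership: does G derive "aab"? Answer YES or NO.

Convert to CNF:
  S -> T0 A | T1 B | T1 C | b
  A -> C X2 | T1 T0 | a
  B -> T1 T1
  C -> A T0 | T1 T0
  T0 -> b
  T1 -> a
  X2 -> C T0

CYK table (by increasing span):
  cell(0,0) a: {A,T1}  orig:{A}
  cell(1,1) a: {A,T1}  orig:{A}
  cell(2,2) b: {S,T0}  orig:{S}
  cell(0,1) aa: {B}
  cell(1,2) ab: {A,C}
  cell(0,2) aab: {S}

S ∈ T[0,2] ⇒ YES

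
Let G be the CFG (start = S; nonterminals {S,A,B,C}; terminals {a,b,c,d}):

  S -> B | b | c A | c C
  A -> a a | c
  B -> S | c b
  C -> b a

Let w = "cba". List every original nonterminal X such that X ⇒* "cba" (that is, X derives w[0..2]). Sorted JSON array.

Convert to CNF:
  S -> T1 A | T1 C | T1 T2 | b
  A -> T0 T0 | c
  B -> T1 A | T1 C | T1 T2 | b
  C -> T2 T0
  T0 -> a
  T1 -> c
  T2 -> b

Fill CYK table bottom-up (cells [i..j] with 0 ≤ i ≤ j ≤ 2 only):
  [0..0]={A,T1}  "c"  orig:{A}
  [1..1]={B,S,T2}  "b"  orig:{B,S}
  [2..2]={T0}  "a"  orig:{}
  [0..1]={B,S}  "cb"
  [1..2]={C}  "ba"
  [0..2]={B,S}  "cba"

Original NTs in T[0,2] deriving "cba": ["B", "S"]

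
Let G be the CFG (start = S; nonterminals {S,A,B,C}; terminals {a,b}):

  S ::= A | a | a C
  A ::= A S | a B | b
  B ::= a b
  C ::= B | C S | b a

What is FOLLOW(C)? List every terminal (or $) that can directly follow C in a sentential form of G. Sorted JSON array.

FIRST sets, iterate to fixpoint:
[1]
  A via A→a B: +{a}
  A via A→b: +{b}
  B via B→a b: +{a}
  C via C→B: +{a}
  C via C→b a: +{b}
  S via S→A: +{a,b}
  FIRST(S)={a,b}  FIRST(A)={a,b}  FIRST(B)={a}  FIRST(C)={a,b}
[2] — fixpoint
  FIRST(S)={a,b}  FIRST(A)={a,b}  FIRST(B)={a}  FIRST(C)={a,b}

FOLLOW sets:
initialize: $ ∈ FOLLOW(S)
[1]
  A→A S: FOLLOW(A) ⊇ FIRST(S) = {a,b}; new: +{a,b}
  A→A S: FOLLOW(S) ⊇ FOLLOW(A) ⊇ {a,b}; new: +{a,b}
  A→a B: FOLLOW(B) ⊇ FOLLOW(A) ⊇ {a,b}; new: +{a,b}
  C→C S: FOLLOW(C) ⊇ FIRST(S) = {a,b}; new: +{a,b}
  S→A: FOLLOW(A) ⊇ FOLLOW(S) ⊇ {$,a,b}; new: +{$}
  S→a C: FOLLOW(C) ⊇ FOLLOW(S) ⊇ {$,a,b}; new: +{$}
  S: {$,a,b}  A: {$,a,b}  B: {a,b}  C: {$,a,b}
[2]
  A→a B: FOLLOW(B) ⊇ FOLLOW(A) ⊇ {$,a,b}; new: +{$}
  S: {$,a,b}  A: {$,a,b}  B: {$,a,b}  C: {$,a,b}
[3] — fixpoint
  S: {$,a,b}  A: {$,a,b}  B: {$,a,b}  C: {$,a,b}

FOLLOW(C) = ["$", "a", "b"]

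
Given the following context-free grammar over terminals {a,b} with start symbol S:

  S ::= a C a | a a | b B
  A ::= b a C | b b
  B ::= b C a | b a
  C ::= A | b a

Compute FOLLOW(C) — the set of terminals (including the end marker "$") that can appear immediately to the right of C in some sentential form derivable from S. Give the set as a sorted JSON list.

FIRST sets, iterate to fixpoint:
iter 1:
  A via A→b a C: +{b}
  B via B→b C a: +{b}
  C via C→A: +{b}
  S via S→a C a: +{a}
  S via S→b B: +{b}
  FIRST(S)={a,b}  FIRST(A)={b}  FIRST(B)={b}  FIRST(C)={b}
iter 2: done
  FIRST(S)={a,b}  FIRST(A)={b}  FIRST(B)={b}  FIRST(C)={b}

FOLLOW sets:
FOLLOW(S) := {$}
pass 1:
  B→b C a: FOLLOW(C) ⊇ FIRST(a) = {a}; new: +{a}
  C→A: FOLLOW(A) ⊇ FOLLOW(C) ⊇ {a}; new: +{a}
  S→b B: FOLLOW(B) ⊇ FOLLOW(S) ⊇ {$}; new: +{$}
  S: {$}  A: {a}  B: {$}  C: {a}
pass 2: (stable)
  S: {$}  A: {a}  B: {$}  C: {a}

FOLLOW(C) = ["a"]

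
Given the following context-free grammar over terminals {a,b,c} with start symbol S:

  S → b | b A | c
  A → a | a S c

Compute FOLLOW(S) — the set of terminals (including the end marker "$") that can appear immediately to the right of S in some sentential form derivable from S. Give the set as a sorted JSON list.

FIRST sets, iterate to fixpoint:
iter 1:
  A via A→a: +{a}
  S via S→b: +{b}
  S via S→c: +{c}
  FIRST[S]={b,c}  FIRST[A]={a}
iter 2: (stable)
  FIRST[S]={b,c}  FIRST[A]={a}

Compute FOLLOW by fixpoint:
seed FOLLOW(S) with $
[1]
  A→a S c: FOLLOW(S) ⊇ FIRST(c) = {c}; new: +{c}
  S→b A: FOLLOW(A) ⊇ FOLLOW(S) ⊇ {$,c}; new: +{$,c}
  FOLLOW[S]={$,c}  FOLLOW[A]={$,c}
[2] done
  FOLLOW[S]={$,c}  FOLLOW[A]={$,c}

FOLLOW(S) = ["$", "c"]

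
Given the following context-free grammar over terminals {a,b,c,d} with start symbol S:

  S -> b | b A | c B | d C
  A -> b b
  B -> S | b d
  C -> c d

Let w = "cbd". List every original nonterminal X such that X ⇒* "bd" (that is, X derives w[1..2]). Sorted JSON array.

Convert to CNF:
  S -> T0 A | T1 C | T2 B | b
  A -> T0 T0
  B -> T0 A | T0 T1 | T1 C | T2 B | b
  C -> T2 T1
  T0 -> b
  T1 -> d
  T2 -> c

CYK table (by increasing span) (cells [i..j] with 1 ≤ i ≤ j ≤ 2 only):
  T[1,1] 'b' = {B,S,T0}  orig:{B,S}
  T[2,2] 'd' = {T1}  orig:{}
  T[1,2] 'bd' = {B}

Original NTs in T[1,2] deriving "bd": ["B"]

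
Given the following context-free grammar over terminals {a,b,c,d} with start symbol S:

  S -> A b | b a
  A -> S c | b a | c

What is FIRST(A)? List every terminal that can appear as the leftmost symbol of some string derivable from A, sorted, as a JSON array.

FIRST sets, iterate to fixpoint:
pass 1:
  A via A→b a: +{b}
  A via A→c: +{c}
  S via S→A b: +{b,c}
  S: {b,c}  A: {b,c}
pass 2: (no change)
  S: {b,c}  A: {b,c}

FIRST(A) = ["b", "c"]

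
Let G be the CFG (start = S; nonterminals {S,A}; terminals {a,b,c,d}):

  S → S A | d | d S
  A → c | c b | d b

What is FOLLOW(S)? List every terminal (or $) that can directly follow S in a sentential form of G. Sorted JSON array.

Compute FIRST by fixpoint:
round 1:
  A via A→c: +{c}
  A via A→d b: +{d}
  S via S→d: +{d}
  FIRST[S]={d}  FIRST[A]={c,d}
round 2: done
  FIRST[S]={d}  FIRST[A]={c,d}

Compute FOLLOW by fixpoint:
seed FOLLOW(S) with $
[1]
  S→S A: FOLLOW(S) ⊇ FIRST(A) = {c,d}; new: +{c,d}
  S→S A: FOLLOW(A) ⊇ FOLLOW(S) ⊇ {$,c,d}; new: +{$,c,d}
  FOLLOW[S]={$,c,d}  FOLLOW[A]={$,c,d}
[2] done
  FOLLOW[S]={$,c,d}  FOLLOW[A]={$,c,d}

FOLLOW(S) = ["$", "c", "d"]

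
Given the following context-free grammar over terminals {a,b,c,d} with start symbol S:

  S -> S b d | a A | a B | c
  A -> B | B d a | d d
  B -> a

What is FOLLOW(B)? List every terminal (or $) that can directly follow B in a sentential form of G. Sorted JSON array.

FIRST iteration:
round 1:
  A via A→d d: +{d}
  B via B→a: +{a}
  S via S→a A: +{a}
  S via S→c: +{c}
  FIRST[S]={a,c}  FIRST[A]={d}  FIRST[B]={a}
round 2:
  A via A→B: +{a}
  FIRST[S]={a,c}  FIRST[A]={a,d}  FIRST[B]={a}
round 3: (stable)
  FIRST[S]={a,c}  FIRST[A]={a,d}  FIRST[B]={a}

FOLLOW sets:
FOLLOW(S) := {$}
pass 1:
  A→B d a: FOLLOW(B) ⊇ FIRST(d) = {d}; new: +{d}
  S→S b d: FOLLOW(S) ⊇ FIRST(b) = {b}; new: +{b}
  S→a A: FOLLOW(A) ⊇ FOLLOW(S) ⊇ {$,b}; new: +{$,b}
  S→a B: FOLLOW(B) ⊇ FOLLOW(S) ⊇ {$,b}; new: +{$,b}
  S: {$,b}  A: {$,b}  B: {$,b,d}
pass 2: — fixpoint
  S: {$,b}  A: {$,b}  B: {$,b,d}

FOLLOW(B) = ["$", "b", "d"]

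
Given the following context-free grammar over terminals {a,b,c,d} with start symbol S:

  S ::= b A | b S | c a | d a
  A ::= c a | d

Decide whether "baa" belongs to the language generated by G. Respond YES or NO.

Convert to CNF:
  S -> T0 T1 | T2 A | T2 S | T3 T1
  A -> T0 T1 | d
  T0 -> c
  T1 -> a
  T2 -> b
  T3 -> d

CYK table (by increasing span):
  T[0,0] 'b' = {T2}  orig:{}
  T[1,1] 'a' = {T1}  orig:{}
  T[2,2] 'a' = {T1}  orig:{}
  T[0,1] 'ba' = ∅
  T[1,2] 'aa' = ∅
  T[0,2] 'baa' = ∅

S ∉ T[0,2] ⇒ NO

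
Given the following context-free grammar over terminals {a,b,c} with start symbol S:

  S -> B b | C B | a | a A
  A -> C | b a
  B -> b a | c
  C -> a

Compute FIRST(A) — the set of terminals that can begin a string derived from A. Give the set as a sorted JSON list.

FIRST iteration:
[1]
  A via A→b a: +{b}
  B via B→b a: +{b}
  B via B→c: +{c}
  C via C→a: +{a}
  S via S→B b: +{b,c}
  S via S→C B: +{a}
  FIRST[S]={a,b,c}  FIRST[A]={b}  FIRST[B]={b,c}  FIRST[C]={a}
[2]
  A via A→C: +{a}
  FIRST[S]={a,b,c}  FIRST[A]={a,b}  FIRST[B]={b,c}  FIRST[C]={a}
[3] (no change)
  FIRST[S]={a,b,c}  FIRST[A]={a,b}  FIRST[B]={b,c}  FIRST[C]={a}

FIRST(A) = ["a", "b"]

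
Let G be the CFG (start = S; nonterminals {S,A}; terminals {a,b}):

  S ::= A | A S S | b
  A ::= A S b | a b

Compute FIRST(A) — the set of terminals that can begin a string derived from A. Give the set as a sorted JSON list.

FIRST iteration:
round 1:
  A via A→a b: +{a}
  S via S→A: +{a}
  S via S→b: +{b}
  FIRST[S]={a,b}  FIRST[A]={a}
round 2: — fixpoint
  FIRST[S]={a,b}  FIRST[A]={a}

FIRST(A) = ["a"]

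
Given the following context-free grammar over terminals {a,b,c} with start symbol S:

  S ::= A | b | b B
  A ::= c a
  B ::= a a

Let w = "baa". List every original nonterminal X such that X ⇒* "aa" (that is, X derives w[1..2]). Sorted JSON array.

CNF form of G:
  S -> T0 T1 | T2 B | b
  A -> T0 T1
  B -> T1 T1
  T0 -> c
  T1 -> a
  T2 -> b

CYK fill, restricted to cells inside w[1..2]:
  [1..1]={T1}  "a"  orig:{}
  [2..2]={T1}  "a"  orig:{}
  [1..2]={B}  "aa"

Original NTs in T[1,2] deriving "aa": ["B"]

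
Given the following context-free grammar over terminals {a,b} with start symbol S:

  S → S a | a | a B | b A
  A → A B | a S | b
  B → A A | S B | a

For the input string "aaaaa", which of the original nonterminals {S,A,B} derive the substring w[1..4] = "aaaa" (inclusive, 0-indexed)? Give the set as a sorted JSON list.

Convert to CNF:
  S -> S T0 | T0 B | T1 A | a
  A -> A B | T0 S | b
  B -> A A | S B | a
  T0 -> a
  T1 -> b

CYK table (by increasing span) — only the sub-triangle for w[1..4]:
  T[1,1] 'a' = {B,S,T0}  orig:{B,S}
  T[2,2] 'a' = {B,S,T0}  orig:{B,S}
  T[3,3] 'a' = {B,S,T0}  orig:{B,S}
  T[4,4] 'a' = {B,S,T0}  orig:{B,S}
  T[1,2] 'aa' = {A,B,S}
  T[2,3] 'aa' = {A,B,S}
  T[3,4] 'aa' = {A,B,S}
  T[1,3] 'aaa' = {A,B,S}
  T[2,4] 'aaa' = {A,B,S}
  T[1,4] 'aaaa' = {A,B,S}

Original NTs in T[1,4] deriving "aaaa": ["A", "B", "S"]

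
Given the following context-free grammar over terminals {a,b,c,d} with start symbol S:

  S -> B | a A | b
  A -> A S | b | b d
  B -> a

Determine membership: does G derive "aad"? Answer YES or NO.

Convert to CNF:
  S -> T2 A | a | b
  A -> A S | T0 T1 | b
  B -> a
  T0 -> b
  T1 -> d
  T2 -> a

CYK fill:
  [0..0]={B,S,T2}  "a"  orig:{B,S}
  [1..1]={B,S,T2}  "a"  orig:{B,S}
  [2..2]={T1}  "d"  orig:{}
  [0..1]=∅  "aa"
  [1..2]=∅  "ad"
  [0..2]=∅  "aad"

S ∉ T[0,2] ⇒ NO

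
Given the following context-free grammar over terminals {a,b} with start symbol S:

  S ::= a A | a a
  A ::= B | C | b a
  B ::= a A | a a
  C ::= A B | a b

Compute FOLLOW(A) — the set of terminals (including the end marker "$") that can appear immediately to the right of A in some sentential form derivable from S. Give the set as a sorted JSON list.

FIRST iteration:
pass 1:
  A via A→b a: +{b}
  B via B→a A: +{a}
  C via C→A B: +{b}
  C via C→a b: +{a}
  S via S→a A: +{a}
  FIRST[S]={a}  FIRST[A]={b}  FIRST[B]={a}  FIRST[C]={a,b}
pass 2:
  A via A→B: +{a}
  FIRST[S]={a}  FIRST[A]={a,b}  FIRST[B]={a}  FIRST[C]={a,b}
pass 3: — fixpoint
  FIRST[S]={a}  FIRST[A]={a,b}  FIRST[B]={a}  FIRST[C]={a,b}

FOLLOW iteration:
initialize: $ ∈ FOLLOW(S)
round 1:
  C→A B: FOLLOW(A) ⊇ FIRST(B) = {a}; new: +{a}
  S→a A: FOLLOW(A) ⊇ FOLLOW(S) ⊇ {$}; new: +{$}
  FOLLOW[S]={$}  FOLLOW[A]={$,a}  FOLLOW[B]={}  FOLLOW[C]={}
round 2:
  A→B: FOLLOW(B) ⊇ FOLLOW(A) ⊇ {$,a}; new: +{$,a}
  A→C: FOLLOW(C) ⊇ FOLLOW(A) ⊇ {$,a}; new: +{$,a}
  FOLLOW[S]={$}  FOLLOW[A]={$,a}  FOLLOW[B]={$,a}  FOLLOW[C]={$,a}
round 3: (no change)
  FOLLOW[S]={$}  FOLLOW[A]={$,a}  FOLLOW[B]={$,a}  FOLLOW[C]={$,a}

FOLLOW(A) = ["$", "a"]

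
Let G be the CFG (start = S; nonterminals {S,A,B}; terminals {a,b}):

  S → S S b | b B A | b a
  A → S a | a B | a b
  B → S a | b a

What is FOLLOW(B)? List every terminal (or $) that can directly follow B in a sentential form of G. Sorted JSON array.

FIRST sets, iterate to fixpoint:
pass 1:
  A via A→a B: +{a}
  B via B→b a: +{b}
  S via S→b B A: +{b}
  S: {b}  A: {a}  B: {b}
pass 2:
  A via A→S a: +{b}
  S: {b}  A: {a,b}  B: {b}
pass 3: (stable)
  S: {b}  A: {a,b}  B: {b}

Compute FOLLOW by fixpoint:
FOLLOW(S) := {$}
round 1:
  A→S a: FOLLOW(S) ⊇ FIRST(a) = {a}; new: +{a}
  S→S S b: FOLLOW(S) ⊇ FIRST(S) = {b}; new: +{b}
  S→b B A: FOLLOW(B) ⊇ FIRST(A) = {a,b}; new: +{a,b}
  S→b B A: FOLLOW(A) ⊇ FOLLOW(S) ⊇ {$,a,b}; new: +{$,a,b}
  FOLLOW[S]={$,a,b}  FOLLOW[A]={$,a,b}  FOLLOW[B]={a,b}
round 2:
  A→a B: FOLLOW(B) ⊇ FOLLOW(A) ⊇ {$,a,b}; new: +{$}
  FOLLOW[S]={$,a,b}  FOLLOW[A]={$,a,b}  FOLLOW[B]={$,a,b}
round 3: (stable)
  FOLLOW[S]={$,a,b}  FOLLOW[A]={$,a,b}  FOLLOW[B]={$,a,b}

FOLLOW(B) = ["$", "a", "b"]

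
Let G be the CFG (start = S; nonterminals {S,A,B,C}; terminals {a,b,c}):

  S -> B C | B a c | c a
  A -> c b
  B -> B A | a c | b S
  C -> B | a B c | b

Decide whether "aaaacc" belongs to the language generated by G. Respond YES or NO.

CNF form of G:
  S -> B C | B X4 | T0 T2
  A -> T0 T1
  B -> B A | T1 S | T2 T0
  C -> B A | T1 S | T2 T0 | T2 X3 | b
  T0 -> c
  T1 -> b
  T2 -> a
  X3 -> B T0
  X4 -> T2 T0

CYK fill:
  cell(0,0) a: {T2}  orig:{}
  cell(1,1) a: {T2}  orig:{}
  cell(2,2) a: {T2}  orig:{}
  cell(3,3) a: {T2}  orig:{}
  cell(4,4) c: {T0}  orig:{}
  cell(5,5) c: {T0}  orig:{}
  cell(0,1) aa: ∅
  cell(1,2) aa: ∅
  cell(2,3) aa: ∅
  cell(3,4) ac: {B,C,X4}  orig:{B,C}
  cell(4,5) cc: ∅
  cell(0,2) aaa: ∅
  cell(1,3) aaa: ∅
  cell(2,4) aac: ∅
  cell(3,5) acc: {X3}  orig:{}
  cell(0,3) aaaa: ∅
  cell(1,4) aaac: ∅
  cell(2,5) aacc: {C}
  cell(0,4) aaaac: ∅
  cell(1,5) aaacc: ∅
  cell(0,5) aaaacc: ∅

S ∉ T[0,5] ⇒ NO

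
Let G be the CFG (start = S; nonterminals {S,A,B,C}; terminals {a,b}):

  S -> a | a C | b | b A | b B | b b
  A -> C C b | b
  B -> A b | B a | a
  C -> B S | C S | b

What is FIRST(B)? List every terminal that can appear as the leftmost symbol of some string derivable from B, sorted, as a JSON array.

Compute FIRST by fixpoint:
round 1:
  A via A→b: +{b}
  B via B→A b: +{b}
  B via B→a: +{a}
  C via C→B S: +{a,b}
  S via S→a: +{a}
  S via S→b: +{b}
  FIRST(S)={a,b}  FIRST(A)={b}  FIRST(B)={a,b}  FIRST(C)={a,b}
round 2:
  A via A→C C b: +{a}
  FIRST(S)={a,b}  FIRST(A)={a,b}  FIRST(B)={a,b}  FIRST(C)={a,b}
round 3: done
  FIRST(S)={a,b}  FIRST(A)={a,b}  FIRST(B)={a,b}  FIRST(C)={a,b}

FIRST(B) = ["a", "b"]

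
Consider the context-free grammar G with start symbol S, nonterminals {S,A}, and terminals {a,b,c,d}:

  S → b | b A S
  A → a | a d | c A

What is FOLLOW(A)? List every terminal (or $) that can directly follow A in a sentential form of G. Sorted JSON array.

Compute FIRST by fixpoint:
round 1:
  A via A→a: +{a}
  A via A→c A: +{c}
  S via S→b: +{b}
  S: {b}  A: {a,c}
round 2: — fixpoint
  S: {b}  A: {a,c}

FOLLOW iteration:
seed FOLLOW(S) with $
iter 1:
  S→b A S: FOLLOW(A) ⊇ FIRST(S) = {b}; new: +{b}
  FOLLOW[S]={$}  FOLLOW[A]={b}
iter 2: done
  FOLLOW[S]={$}  FOLLOW[A]={b}

FOLLOW(A) = ["b"]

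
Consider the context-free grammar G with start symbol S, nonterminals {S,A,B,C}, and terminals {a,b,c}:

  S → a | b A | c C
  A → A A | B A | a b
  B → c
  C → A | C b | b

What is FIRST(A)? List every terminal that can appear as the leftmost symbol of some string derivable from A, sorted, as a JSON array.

FIRST iteration:
iter 1:
  A via A→a b: +{a}
  B via B→c: +{c}
  C via C→A: +{a}
  C via C→b: +{b}
  S via S→a: +{a}
  S via S→b A: +{b}
  S via S→c C: +{c}
  FIRST(S)={a,b,c}  FIRST(A)={a}  FIRST(B)={c}  FIRST(C)={a,b}
iter 2:
  A via A→B A: +{c}
  C via C→A: +{c}
  FIRST(S)={a,b,c}  FIRST(A)={a,c}  FIRST(B)={c}  FIRST(C)={a,b,c}
iter 3: (no change)
  FIRST(S)={a,b,c}  FIRST(A)={a,c}  FIRST(B)={c}  FIRST(C)={a,b,c}

FIRST(A) = ["a", "c"]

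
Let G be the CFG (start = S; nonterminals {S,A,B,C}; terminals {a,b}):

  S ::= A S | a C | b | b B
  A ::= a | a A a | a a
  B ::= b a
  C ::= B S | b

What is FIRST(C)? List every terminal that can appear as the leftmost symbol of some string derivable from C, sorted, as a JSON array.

Compute FIRST by fixpoint:
round 1:
  A via A→a: +{a}
  B via B→b a: +{b}
  C via C→B S: +{b}
  S via S→A S: +{a}
  S via S→b: +{b}
  FIRST(S)={a,b}  FIRST(A)={a}  FIRST(B)={b}  FIRST(C)={b}
round 2: — fixpoint
  FIRST(S)={a,b}  FIRST(A)={a}  FIRST(B)={b}  FIRST(C)={b}

FIRST(C) = ["b"]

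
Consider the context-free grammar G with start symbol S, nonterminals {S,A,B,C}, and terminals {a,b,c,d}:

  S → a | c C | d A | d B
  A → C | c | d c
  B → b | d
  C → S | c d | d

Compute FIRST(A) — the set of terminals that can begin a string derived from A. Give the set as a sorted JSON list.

FIRST iteration:
round 1:
  A via A→c: +{c}
  A via A→d c: +{d}
  B via B→b: +{b}
  B via B→d: +{d}
  C via C→c d: +{c}
  C via C→d: +{d}
  S via S→a: +{a}
  S via S→c C: +{c}
  S via S→d A: +{d}
  S: {a,c,d}  A: {c,d}  B: {b,d}  C: {c,d}
round 2:
  C via C→S: +{a}
  S: {a,c,d}  A: {c,d}  B: {b,d}  C: {a,c,d}
round 3:
  A via A→C: +{a}
  S: {a,c,d}  A: {a,c,d}  B: {b,d}  C: {a,c,d}
round 4: (no change)
  S: {a,c,d}  A: {a,c,d}  B: {b,d}  C: {a,c,d}

FIRST(A) = ["a", "c", "d"]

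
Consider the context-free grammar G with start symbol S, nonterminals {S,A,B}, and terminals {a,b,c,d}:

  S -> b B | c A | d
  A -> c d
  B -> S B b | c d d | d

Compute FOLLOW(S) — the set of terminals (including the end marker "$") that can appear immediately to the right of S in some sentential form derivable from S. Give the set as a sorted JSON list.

Compute FIRST by fixpoint:
[1]
  A via A→c d: +{c}
  B via B→c d d: +{c}
  B via B→d: +{d}
  S via S→b B: +{b}
  S via S→c A: +{c}
  S via S→d: +{d}
  FIRST[S]={b,c,d}  FIRST[A]={c}  FIRST[B]={c,d}
[2]
  B via B→S B b: +{b}
  FIRST[S]={b,c,d}  FIRST[A]={c}  FIRST[B]={b,c,d}
[3] (stable)
  FIRST[S]={b,c,d}  FIRST[A]={c}  FIRST[B]={b,c,d}

FOLLOW iteration:
FOLLOW(S) := {$}
[1]
  B→S B b: FOLLOW(S) ⊇ FIRST(B) = {b,c,d}; new: +{b,c,d}
  B→S B b: FOLLOW(B) ⊇ FIRST(b) = {b}; new: +{b}
  S→b B: FOLLOW(B) ⊇ FOLLOW(S) ⊇ {$,b,c,d}; new: +{$,c,d}
  S→c A: FOLLOW(A) ⊇ FOLLOW(S) ⊇ {$,b,c,d}; new: +{$,b,c,d}
  FOLLOW[S]={$,b,c,d}  FOLLOW[A]={$,b,c,d}  FOLLOW[B]={$,b,c,d}
[2] (no change)
  FOLLOW[S]={$,b,c,d}  FOLLOW[A]={$,b,c,d}  FOLLOW[B]={$,b,c,d}

FOLLOW(S) = ["$", "b", "c", "d"]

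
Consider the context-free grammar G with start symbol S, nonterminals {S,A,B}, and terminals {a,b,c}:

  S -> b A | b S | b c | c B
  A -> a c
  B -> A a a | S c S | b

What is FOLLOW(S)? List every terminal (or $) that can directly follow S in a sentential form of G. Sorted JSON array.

FIRST iteration:
[1]
  A via A→a c: +{a}
  B via B→A a a: +{a}
  B via B→b: +{b}
  S via S→b A: +{b}
  S via S→c B: +{c}
  S: {b,c}  A: {a}  B: {a,b}
[2]
  B via B→S c S: +{c}
  S: {b,c}  A: {a}  B: {a,b,c}
[3] (stable)
  S: {b,c}  A: {a}  B: {a,b,c}

Compute FOLLOW by fixpoint:
initialize: $ ∈ FOLLOW(S)
pass 1:
  B→A a a: FOLLOW(A) ⊇ FIRST(a) = {a}; new: +{a}
  B→S c S: FOLLOW(S) ⊇ FIRST(c) = {c}; new: +{c}
  S→b A: FOLLOW(A) ⊇ FOLLOW(S) ⊇ {$,c}; new: +{$,c}
  S→c B: FOLLOW(B) ⊇ FOLLOW(S) ⊇ {$,c}; new: +{$,c}
  S: {$,c}  A: {$,a,c}  B: {$,c}
pass 2: done
  S: {$,c}  A: {$,a,c}  B: {$,c}

FOLLOW(S) = ["$", "c"]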